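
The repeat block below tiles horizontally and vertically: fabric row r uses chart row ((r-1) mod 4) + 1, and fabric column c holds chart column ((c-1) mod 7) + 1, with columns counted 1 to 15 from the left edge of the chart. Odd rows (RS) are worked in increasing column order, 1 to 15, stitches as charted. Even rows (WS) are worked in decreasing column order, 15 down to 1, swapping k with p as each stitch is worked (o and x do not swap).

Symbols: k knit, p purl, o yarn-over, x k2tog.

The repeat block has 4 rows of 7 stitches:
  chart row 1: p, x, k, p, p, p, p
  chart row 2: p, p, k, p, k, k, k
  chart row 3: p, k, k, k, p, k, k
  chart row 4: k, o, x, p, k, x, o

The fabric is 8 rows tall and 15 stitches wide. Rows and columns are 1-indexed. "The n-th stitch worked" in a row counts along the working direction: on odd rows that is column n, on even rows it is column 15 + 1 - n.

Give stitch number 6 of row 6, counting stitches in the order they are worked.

For row 6: chart row = ((6-1) mod 4) + 1 = 2; this is a WS (even) row.
Chart row 2 tiled across columns 1-15: p p k p k k k p p k p k k k p
WS row: flip the tiled sequence (start at column 15) and apply k<->p; o and x stay.
Row 6 as worked: k p p p k p k k p p p k p k k
The 6th stitch worked is p.

Stitch:
p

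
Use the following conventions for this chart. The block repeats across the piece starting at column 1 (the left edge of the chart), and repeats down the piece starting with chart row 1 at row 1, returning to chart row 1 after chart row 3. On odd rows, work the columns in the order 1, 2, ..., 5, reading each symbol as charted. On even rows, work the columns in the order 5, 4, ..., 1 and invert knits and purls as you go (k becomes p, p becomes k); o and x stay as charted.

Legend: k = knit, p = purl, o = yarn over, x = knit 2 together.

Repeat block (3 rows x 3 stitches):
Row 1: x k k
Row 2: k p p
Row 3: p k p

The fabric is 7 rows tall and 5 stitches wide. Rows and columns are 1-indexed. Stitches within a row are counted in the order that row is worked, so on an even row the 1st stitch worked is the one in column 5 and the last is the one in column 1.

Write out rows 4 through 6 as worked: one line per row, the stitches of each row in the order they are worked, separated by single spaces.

== ROWS AS WORKED ==
p x p p x
k p p k p
p k k p k

Derivation:
Row 4: chart row 1, WS - tiled (columns 1-5): x k k x k; work from column 5 back to 1 with k<->p swapped.
Row 5: chart row 2, RS - tile across columns 1-5 and work as-is.
Row 6: chart row 3, WS - tiled (columns 1-5): p k p p k; work from column 5 back to 1 with k<->p swapped.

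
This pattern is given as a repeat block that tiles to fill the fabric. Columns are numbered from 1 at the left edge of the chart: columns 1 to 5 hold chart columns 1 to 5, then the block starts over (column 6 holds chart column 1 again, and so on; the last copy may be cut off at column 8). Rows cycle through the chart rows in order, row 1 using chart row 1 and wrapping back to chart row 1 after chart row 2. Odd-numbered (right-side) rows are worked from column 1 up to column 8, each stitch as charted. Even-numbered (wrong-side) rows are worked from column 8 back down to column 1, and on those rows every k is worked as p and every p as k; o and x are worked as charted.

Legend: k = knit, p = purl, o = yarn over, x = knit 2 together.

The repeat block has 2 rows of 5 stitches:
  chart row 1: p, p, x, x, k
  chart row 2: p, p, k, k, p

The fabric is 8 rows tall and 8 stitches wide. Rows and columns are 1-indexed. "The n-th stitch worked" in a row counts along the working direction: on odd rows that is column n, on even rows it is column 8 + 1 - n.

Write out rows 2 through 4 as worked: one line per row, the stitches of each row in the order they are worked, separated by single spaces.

Row 2: chart row 2, WS - tiled (columns 1-8): p p k k p p p k; work from column 8 back to 1 with k<->p swapped.
Row 3: chart row 1, RS - tile across columns 1-8 and work as-is.
Row 4: chart row 2, WS - tiled (columns 1-8): p p k k p p p k; work from column 8 back to 1 with k<->p swapped.

Result:
p k k k p p k k
p p x x k p p x
p k k k p p k k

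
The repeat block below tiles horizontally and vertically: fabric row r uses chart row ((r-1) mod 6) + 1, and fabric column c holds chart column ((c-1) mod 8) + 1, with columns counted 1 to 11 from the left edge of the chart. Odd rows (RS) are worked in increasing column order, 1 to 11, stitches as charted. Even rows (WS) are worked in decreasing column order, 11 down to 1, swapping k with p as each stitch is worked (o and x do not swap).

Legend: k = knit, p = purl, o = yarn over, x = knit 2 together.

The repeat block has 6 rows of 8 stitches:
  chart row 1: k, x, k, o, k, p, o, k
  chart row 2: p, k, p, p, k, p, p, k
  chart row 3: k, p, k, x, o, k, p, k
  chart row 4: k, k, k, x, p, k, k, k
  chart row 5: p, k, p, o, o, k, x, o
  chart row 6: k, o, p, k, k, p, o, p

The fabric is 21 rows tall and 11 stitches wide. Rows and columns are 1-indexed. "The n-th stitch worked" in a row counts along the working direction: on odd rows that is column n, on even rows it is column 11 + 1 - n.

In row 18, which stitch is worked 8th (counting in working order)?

Row 18 uses chart row ((18-1) mod 6)+1 = 6. Row 18 is even, so WS.
Chart row 6 tiled across columns 1-11: k o p k k p o p k o p
WS: work from column 11 back to column 1 (reverse the tiled row), swapping k<->p (o and x unchanged).
Row 18 as worked: k o p k o k p p k o p
Counting 8 along the worked row gives p.

Result:
p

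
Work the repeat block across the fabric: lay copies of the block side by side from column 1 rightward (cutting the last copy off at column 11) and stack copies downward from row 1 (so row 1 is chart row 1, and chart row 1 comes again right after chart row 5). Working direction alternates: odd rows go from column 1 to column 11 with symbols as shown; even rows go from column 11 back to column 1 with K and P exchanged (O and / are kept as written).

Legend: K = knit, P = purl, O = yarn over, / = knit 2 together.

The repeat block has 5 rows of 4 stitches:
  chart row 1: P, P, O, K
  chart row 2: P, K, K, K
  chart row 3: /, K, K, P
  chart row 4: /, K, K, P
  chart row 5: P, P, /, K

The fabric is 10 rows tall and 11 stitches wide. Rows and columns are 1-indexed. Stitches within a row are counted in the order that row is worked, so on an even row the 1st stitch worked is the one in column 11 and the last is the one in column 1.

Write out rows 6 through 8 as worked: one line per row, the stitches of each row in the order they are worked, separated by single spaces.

== ROWS AS WORKED ==
O K K P O K K P O K K
P K K K P K K K P K K
P P / K P P / K P P /

Derivation:
Row 6: chart row 1, WS - tiled (columns 1-11): P P O K P P O K P P O; work from column 11 back to 1 with K<->P swapped.
Row 7: chart row 2, RS - tile across columns 1-11 and work as-is.
Row 8: chart row 3, WS - tiled (columns 1-11): / K K P / K K P / K K; work from column 11 back to 1 with K<->P swapped.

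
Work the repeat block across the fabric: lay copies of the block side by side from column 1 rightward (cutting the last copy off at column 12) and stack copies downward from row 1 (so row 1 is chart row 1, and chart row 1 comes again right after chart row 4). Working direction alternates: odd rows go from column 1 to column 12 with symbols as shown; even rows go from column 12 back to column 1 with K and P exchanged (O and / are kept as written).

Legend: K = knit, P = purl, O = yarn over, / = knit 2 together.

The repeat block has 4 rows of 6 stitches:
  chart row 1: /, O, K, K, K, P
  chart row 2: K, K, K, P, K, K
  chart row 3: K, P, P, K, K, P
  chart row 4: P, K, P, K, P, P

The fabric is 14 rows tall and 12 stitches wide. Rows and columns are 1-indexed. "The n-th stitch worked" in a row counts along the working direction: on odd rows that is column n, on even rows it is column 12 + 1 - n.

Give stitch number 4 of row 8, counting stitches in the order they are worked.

Row 8: (8-1) mod 4 = 3, so use chart row 4. Even row -> WS.
Chart row 4 tiled across columns 1-12: P K P K P P P K P K P P
Wrong side: read the tiled row from column 12 down to 1 and exchange K with P (leave O, /).
Row 8 as worked: K K P K P K K K P K P K
Counting 4 along the worked row gives K.

== STITCH ==
K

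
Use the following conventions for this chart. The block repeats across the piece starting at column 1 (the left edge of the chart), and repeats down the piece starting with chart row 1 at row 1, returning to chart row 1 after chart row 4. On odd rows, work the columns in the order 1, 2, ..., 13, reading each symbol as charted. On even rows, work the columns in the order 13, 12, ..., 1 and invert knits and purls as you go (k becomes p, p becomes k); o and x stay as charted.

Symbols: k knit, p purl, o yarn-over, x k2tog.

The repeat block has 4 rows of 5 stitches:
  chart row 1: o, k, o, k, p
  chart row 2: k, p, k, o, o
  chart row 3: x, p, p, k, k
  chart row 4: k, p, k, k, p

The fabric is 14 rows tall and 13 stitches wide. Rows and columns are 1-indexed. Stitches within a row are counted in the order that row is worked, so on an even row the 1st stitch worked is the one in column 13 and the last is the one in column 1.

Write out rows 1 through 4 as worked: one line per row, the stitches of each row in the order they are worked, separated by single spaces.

Rows as worked:
o k o k p o k o k p o k o
p k p o o p k p o o p k p
x p p k k x p p k k x p p
p k p k p p k p k p p k p

Derivation:
Row 1: chart row 1, RS - tile across columns 1-13 and work as-is.
Row 2: chart row 2, WS - tiled (columns 1-13): k p k o o k p k o o k p k; work from column 13 back to 1 with k<->p swapped.
Row 3: chart row 3, RS - tile across columns 1-13 and work as-is.
Row 4: chart row 4, WS - tiled (columns 1-13): k p k k p k p k k p k p k; work from column 13 back to 1 with k<->p swapped.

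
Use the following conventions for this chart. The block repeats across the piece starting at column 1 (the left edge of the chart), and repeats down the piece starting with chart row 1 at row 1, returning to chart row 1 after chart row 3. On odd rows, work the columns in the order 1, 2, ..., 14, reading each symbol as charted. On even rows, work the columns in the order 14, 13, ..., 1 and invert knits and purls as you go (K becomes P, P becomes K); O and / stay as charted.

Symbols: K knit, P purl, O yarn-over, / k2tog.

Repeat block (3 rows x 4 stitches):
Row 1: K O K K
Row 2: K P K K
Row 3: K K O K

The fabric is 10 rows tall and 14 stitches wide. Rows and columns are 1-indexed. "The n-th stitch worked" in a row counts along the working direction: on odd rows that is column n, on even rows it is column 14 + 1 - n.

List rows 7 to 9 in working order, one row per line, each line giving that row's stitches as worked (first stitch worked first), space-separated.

Result:
K O K K K O K K K O K K K O
K P P P K P P P K P P P K P
K K O K K K O K K K O K K K

Derivation:
Row 7: chart row 1, RS - tile across columns 1-14 and work as-is.
Row 8: chart row 2, WS - tiled (columns 1-14): K P K K K P K K K P K K K P; work from column 14 back to 1 with K<->P swapped.
Row 9: chart row 3, RS - tile across columns 1-14 and work as-is.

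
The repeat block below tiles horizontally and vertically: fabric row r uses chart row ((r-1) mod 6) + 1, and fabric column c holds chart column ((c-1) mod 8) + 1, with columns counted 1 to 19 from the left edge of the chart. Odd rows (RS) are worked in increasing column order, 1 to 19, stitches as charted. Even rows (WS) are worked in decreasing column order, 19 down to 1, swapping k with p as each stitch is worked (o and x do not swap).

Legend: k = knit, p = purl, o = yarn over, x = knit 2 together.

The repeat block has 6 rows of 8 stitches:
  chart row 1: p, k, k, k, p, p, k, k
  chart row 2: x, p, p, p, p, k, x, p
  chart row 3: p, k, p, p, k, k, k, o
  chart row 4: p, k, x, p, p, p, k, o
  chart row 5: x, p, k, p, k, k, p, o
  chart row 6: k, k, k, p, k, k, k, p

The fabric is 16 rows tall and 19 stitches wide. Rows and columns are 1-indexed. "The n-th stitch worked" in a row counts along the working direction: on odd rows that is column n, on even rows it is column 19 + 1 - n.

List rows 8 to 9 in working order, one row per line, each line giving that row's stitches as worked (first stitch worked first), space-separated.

Row 8: chart row 2, WS - tiled (columns 1-19): x p p p p k x p x p p p p k x p x p p; work from column 19 back to 1 with k<->p swapped.
Row 9: chart row 3, RS - tile across columns 1-19 and work as-is.

Rows as worked:
k k x k x p k k k k x k x p k k k k x
p k p p k k k o p k p p k k k o p k p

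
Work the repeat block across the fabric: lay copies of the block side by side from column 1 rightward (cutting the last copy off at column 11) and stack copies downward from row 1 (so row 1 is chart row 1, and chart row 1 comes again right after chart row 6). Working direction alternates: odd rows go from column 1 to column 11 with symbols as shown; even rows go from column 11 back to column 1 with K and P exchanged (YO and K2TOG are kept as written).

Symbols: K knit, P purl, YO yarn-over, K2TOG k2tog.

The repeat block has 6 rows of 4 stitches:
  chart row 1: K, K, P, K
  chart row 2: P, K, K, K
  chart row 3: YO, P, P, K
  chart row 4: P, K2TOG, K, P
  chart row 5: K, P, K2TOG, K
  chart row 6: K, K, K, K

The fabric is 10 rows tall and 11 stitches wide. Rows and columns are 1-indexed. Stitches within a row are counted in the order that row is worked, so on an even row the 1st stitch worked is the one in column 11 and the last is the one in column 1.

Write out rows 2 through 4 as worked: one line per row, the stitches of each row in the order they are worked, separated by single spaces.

== ROWS AS WORKED ==
P P K P P P K P P P K
YO P P K YO P P K YO P P
P K2TOG K K P K2TOG K K P K2TOG K

Derivation:
Row 2: chart row 2, WS - tiled (columns 1-11): P K K K P K K K P K K; work from column 11 back to 1 with K<->P swapped.
Row 3: chart row 3, RS - tile across columns 1-11 and work as-is.
Row 4: chart row 4, WS - tiled (columns 1-11): P K2TOG K P P K2TOG K P P K2TOG K; work from column 11 back to 1 with K<->P swapped.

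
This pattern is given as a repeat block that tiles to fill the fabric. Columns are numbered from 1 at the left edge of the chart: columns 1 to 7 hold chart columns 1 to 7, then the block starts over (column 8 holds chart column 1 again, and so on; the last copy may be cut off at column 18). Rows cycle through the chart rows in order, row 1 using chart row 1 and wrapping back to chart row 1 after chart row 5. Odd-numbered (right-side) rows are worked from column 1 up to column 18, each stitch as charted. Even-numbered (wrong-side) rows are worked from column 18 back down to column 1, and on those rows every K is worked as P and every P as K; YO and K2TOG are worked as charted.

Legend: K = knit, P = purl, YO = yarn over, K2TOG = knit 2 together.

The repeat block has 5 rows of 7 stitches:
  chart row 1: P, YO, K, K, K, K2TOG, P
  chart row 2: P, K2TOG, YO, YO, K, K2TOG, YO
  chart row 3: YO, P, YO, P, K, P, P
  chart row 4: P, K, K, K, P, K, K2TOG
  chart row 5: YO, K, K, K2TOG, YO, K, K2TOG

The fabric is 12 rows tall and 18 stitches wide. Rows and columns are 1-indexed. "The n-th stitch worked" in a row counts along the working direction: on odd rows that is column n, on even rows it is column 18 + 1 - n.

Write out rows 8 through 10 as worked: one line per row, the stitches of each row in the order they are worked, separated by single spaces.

== ROWS AS WORKED ==
K YO K YO K K P K YO K YO K K P K YO K YO
P K K K P K K2TOG P K K K P K K2TOG P K K K
K2TOG P P YO K2TOG P YO K2TOG P P YO K2TOG P YO K2TOG P P YO

Derivation:
Row 8: chart row 3, WS - tiled (columns 1-18): YO P YO P K P P YO P YO P K P P YO P YO P; work from column 18 back to 1 with K<->P swapped.
Row 9: chart row 4, RS - tile across columns 1-18 and work as-is.
Row 10: chart row 5, WS - tiled (columns 1-18): YO K K K2TOG YO K K2TOG YO K K K2TOG YO K K2TOG YO K K K2TOG; work from column 18 back to 1 with K<->P swapped.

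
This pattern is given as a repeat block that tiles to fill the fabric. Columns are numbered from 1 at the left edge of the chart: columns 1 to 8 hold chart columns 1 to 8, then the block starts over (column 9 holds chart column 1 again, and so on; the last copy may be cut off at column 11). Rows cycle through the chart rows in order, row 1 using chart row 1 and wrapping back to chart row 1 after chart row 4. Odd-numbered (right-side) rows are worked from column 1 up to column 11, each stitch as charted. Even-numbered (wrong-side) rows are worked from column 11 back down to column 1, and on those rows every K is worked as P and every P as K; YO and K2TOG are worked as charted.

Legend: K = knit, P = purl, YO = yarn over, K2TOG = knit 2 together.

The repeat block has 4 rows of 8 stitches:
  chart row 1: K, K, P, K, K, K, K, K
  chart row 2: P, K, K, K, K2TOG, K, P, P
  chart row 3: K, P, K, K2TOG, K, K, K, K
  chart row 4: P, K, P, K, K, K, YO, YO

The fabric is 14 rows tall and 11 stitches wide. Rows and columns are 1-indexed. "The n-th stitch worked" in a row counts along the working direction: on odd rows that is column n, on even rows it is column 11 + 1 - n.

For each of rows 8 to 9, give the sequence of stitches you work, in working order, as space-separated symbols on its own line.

Row 8: chart row 4, WS - tiled (columns 1-11): P K P K K K YO YO P K P; work from column 11 back to 1 with K<->P swapped.
Row 9: chart row 1, RS - tile across columns 1-11 and work as-is.

Rows as worked:
K P K YO YO P P P K P K
K K P K K K K K K K P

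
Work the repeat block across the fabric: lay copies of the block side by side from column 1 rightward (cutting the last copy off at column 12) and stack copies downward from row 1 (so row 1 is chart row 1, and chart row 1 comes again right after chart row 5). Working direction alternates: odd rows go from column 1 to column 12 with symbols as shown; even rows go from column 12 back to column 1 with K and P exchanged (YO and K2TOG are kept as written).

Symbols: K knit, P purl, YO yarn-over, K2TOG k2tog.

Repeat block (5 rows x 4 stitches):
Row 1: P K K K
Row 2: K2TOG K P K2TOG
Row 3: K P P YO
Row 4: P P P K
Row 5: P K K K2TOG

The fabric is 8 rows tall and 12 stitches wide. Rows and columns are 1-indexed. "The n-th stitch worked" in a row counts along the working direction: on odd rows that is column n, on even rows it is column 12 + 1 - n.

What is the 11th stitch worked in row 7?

== STITCH ==
P

Derivation:
Row 7: (7-1) mod 5 = 1, so use chart row 2. Odd row -> RS.
Chart row 2 tiled across columns 1-12: K2TOG K P K2TOG K2TOG K P K2TOG K2TOG K P K2TOG
Right side: take the tiled row as-is (worked left to right from column 1).
Counting 11 along the worked row gives P.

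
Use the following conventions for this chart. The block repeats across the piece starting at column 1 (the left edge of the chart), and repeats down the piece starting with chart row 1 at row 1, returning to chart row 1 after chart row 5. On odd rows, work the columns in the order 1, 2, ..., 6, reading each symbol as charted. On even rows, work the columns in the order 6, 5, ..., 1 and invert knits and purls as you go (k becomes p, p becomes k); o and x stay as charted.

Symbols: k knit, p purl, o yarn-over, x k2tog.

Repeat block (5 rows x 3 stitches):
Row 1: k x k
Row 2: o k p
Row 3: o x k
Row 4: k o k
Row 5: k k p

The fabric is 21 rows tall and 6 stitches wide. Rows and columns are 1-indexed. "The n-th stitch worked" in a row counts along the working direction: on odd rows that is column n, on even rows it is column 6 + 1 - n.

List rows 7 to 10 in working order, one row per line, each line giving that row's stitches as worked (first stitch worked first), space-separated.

Rows as worked:
o k p o k p
p x o p x o
k o k k o k
k p p k p p

Derivation:
Row 7: chart row 2, RS - tile across columns 1-6 and work as-is.
Row 8: chart row 3, WS - tiled (columns 1-6): o x k o x k; work from column 6 back to 1 with k<->p swapped.
Row 9: chart row 4, RS - tile across columns 1-6 and work as-is.
Row 10: chart row 5, WS - tiled (columns 1-6): k k p k k p; work from column 6 back to 1 with k<->p swapped.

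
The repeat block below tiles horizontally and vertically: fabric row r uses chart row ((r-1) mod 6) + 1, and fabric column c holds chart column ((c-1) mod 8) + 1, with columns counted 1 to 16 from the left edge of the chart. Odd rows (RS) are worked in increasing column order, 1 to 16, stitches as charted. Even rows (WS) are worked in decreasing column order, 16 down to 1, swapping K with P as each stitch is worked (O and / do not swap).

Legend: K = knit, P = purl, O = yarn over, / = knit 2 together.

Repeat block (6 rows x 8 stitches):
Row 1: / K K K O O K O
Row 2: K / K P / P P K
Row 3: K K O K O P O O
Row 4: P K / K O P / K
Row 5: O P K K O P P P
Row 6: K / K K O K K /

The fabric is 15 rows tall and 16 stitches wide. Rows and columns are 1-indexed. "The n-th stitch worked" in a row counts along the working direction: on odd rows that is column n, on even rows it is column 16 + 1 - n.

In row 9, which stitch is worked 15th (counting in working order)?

Stitch:
O

Derivation:
Row 9 uses chart row ((9-1) mod 6)+1 = 3. Row 9 is odd, so RS.
Chart row 3 tiled across columns 1-16: K K O K O P O O K K O K O P O O
Right side: take the tiled row as-is (worked left to right from column 1).
Stitch 15 in working order -> O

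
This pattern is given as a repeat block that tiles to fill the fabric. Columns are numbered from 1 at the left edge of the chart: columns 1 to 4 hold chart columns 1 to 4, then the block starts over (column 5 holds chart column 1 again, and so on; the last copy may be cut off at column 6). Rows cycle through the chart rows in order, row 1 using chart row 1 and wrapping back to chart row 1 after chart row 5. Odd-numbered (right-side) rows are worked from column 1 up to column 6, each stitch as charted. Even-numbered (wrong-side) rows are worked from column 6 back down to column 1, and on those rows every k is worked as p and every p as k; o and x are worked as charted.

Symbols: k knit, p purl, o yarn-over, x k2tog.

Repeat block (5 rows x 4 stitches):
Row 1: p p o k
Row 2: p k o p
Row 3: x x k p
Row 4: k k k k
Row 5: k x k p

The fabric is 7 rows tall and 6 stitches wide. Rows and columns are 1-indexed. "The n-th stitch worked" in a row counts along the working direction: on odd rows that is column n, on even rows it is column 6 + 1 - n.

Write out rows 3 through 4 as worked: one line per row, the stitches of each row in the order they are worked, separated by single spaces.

Row 3: chart row 3, RS - tile across columns 1-6 and work as-is.
Row 4: chart row 4, WS - tiled (columns 1-6): k k k k k k; work from column 6 back to 1 with k<->p swapped.

== ROWS AS WORKED ==
x x k p x x
p p p p p p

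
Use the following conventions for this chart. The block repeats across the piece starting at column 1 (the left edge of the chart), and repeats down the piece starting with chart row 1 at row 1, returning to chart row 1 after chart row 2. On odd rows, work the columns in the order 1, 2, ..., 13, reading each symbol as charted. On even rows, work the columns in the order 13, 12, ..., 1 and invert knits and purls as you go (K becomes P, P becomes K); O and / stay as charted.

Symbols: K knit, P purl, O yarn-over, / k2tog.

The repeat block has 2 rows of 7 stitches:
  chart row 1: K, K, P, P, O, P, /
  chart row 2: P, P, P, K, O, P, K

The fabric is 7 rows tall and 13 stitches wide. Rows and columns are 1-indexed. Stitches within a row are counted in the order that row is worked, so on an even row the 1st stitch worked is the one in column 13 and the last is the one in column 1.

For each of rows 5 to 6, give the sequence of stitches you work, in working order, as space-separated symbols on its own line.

Row 5: chart row 1, RS - tile across columns 1-13 and work as-is.
Row 6: chart row 2, WS - tiled (columns 1-13): P P P K O P K P P P K O P; work from column 13 back to 1 with K<->P swapped.

== ROWS AS WORKED ==
K K P P O P / K K P P O P
K O P K K K P K O P K K K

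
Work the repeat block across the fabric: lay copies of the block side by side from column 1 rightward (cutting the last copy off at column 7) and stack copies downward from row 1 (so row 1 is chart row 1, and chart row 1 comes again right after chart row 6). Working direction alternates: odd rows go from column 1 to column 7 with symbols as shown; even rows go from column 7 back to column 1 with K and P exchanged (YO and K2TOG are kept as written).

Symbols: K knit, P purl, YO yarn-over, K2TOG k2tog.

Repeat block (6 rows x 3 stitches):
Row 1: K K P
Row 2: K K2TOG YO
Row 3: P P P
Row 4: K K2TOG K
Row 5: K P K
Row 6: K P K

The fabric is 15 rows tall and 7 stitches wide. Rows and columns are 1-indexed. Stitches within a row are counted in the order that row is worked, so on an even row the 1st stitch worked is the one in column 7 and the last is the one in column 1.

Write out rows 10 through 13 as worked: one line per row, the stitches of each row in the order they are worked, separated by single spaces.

Row 10: chart row 4, WS - tiled (columns 1-7): K K2TOG K K K2TOG K K; work from column 7 back to 1 with K<->P swapped.
Row 11: chart row 5, RS - tile across columns 1-7 and work as-is.
Row 12: chart row 6, WS - tiled (columns 1-7): K P K K P K K; work from column 7 back to 1 with K<->P swapped.
Row 13: chart row 1, RS - tile across columns 1-7 and work as-is.

== ROWS AS WORKED ==
P P K2TOG P P K2TOG P
K P K K P K K
P P K P P K P
K K P K K P K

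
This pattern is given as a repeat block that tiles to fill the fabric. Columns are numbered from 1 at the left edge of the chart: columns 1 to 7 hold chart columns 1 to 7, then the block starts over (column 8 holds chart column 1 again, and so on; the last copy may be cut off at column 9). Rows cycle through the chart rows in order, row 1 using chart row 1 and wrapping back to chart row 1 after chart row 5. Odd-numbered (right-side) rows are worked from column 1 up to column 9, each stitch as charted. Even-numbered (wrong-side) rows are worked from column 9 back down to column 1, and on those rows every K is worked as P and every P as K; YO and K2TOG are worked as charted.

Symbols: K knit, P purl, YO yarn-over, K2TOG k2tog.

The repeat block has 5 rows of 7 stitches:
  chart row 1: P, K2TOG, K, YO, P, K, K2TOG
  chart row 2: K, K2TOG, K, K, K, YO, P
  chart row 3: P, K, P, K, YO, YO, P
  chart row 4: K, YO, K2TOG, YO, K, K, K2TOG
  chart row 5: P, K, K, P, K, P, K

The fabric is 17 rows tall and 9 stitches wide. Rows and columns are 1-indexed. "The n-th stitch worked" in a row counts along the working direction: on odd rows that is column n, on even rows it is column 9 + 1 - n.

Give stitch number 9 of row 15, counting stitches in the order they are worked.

Row 15: (15-1) mod 5 = 4, so use chart row 5. Odd row -> RS.
Chart row 5 tiled across columns 1-9: P K K P K P K P K
RS: work column 1 to column 9, symbols as charted — the tiled row is the row as worked.
Counting 9 along the worked row gives K.

Stitch:
K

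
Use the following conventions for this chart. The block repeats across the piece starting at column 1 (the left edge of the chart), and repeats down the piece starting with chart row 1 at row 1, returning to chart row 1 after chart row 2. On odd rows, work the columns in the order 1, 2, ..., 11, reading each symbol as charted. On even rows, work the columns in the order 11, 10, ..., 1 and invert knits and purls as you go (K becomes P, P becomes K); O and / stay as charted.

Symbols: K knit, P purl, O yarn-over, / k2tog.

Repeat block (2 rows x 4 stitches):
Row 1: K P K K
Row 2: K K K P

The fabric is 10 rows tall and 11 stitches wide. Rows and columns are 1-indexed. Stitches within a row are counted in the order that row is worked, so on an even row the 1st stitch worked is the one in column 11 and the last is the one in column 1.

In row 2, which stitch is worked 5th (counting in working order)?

Result:
P

Derivation:
Row 2 uses chart row ((2-1) mod 2)+1 = 2. Row 2 is even, so WS.
Chart row 2 tiled across columns 1-11: K K K P K K K P K K K
WS row: flip the tiled sequence (start at column 11) and apply K<->P; O and / stay.
Row 2 as worked: P P P K P P P K P P P
Stitch 5 in working order -> P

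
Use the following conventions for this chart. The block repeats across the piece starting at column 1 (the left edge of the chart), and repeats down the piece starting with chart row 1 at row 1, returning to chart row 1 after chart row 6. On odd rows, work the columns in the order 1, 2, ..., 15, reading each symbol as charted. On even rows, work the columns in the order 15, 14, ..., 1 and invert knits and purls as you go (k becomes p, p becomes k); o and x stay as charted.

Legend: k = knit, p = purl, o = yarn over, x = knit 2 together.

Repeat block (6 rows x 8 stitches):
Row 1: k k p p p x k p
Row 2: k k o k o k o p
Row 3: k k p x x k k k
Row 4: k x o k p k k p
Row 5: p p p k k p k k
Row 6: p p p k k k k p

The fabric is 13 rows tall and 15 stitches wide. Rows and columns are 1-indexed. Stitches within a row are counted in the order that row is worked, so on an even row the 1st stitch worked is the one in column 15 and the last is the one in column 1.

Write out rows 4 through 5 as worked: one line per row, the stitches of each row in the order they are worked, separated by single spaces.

Rows as worked:
p p k p o x p k p p k p o x p
p p p k k p k k p p p k k p k

Derivation:
Row 4: chart row 4, WS - tiled (columns 1-15): k x o k p k k p k x o k p k k; work from column 15 back to 1 with k<->p swapped.
Row 5: chart row 5, RS - tile across columns 1-15 and work as-is.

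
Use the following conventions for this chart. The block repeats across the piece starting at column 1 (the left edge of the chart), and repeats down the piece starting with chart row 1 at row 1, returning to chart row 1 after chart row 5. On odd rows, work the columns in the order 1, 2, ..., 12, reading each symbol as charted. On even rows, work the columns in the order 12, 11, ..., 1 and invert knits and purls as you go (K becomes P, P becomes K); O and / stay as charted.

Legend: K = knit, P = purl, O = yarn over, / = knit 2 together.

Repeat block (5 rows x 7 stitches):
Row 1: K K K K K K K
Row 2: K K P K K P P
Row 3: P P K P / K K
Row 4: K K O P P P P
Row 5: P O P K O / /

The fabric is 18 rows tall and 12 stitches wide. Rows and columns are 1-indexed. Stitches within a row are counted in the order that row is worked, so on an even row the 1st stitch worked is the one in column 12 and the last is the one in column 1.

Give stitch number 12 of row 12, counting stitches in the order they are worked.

Stitch:
P

Derivation:
Row 12: (12-1) mod 5 = 1, so use chart row 2. Even row -> WS.
Chart row 2 tiled across columns 1-12: K K P K K P P K K P K K
WS row: flip the tiled sequence (start at column 12) and apply K<->P; O and / stay.
Row 12 as worked: P P K P P K K P P K P P
Counting 12 along the worked row gives P.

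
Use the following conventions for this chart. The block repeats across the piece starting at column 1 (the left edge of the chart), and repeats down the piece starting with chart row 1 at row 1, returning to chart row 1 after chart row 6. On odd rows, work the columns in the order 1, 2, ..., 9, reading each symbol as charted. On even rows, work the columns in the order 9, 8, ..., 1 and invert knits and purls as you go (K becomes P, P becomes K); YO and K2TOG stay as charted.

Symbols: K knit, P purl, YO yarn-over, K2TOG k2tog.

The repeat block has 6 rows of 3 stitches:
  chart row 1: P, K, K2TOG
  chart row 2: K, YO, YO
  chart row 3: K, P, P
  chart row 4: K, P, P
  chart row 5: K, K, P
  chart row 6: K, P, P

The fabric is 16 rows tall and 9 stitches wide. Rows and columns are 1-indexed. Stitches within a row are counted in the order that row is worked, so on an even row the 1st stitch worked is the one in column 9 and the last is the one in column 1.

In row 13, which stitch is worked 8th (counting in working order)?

For row 13: chart row = ((13-1) mod 6) + 1 = 1; this is a RS (odd) row.
Chart row 1 tiled across columns 1-9: P K K2TOG P K K2TOG P K K2TOG
RS: work column 1 to column 9, symbols as charted — the tiled row is the row as worked.
The 8th stitch worked is K.

Result:
K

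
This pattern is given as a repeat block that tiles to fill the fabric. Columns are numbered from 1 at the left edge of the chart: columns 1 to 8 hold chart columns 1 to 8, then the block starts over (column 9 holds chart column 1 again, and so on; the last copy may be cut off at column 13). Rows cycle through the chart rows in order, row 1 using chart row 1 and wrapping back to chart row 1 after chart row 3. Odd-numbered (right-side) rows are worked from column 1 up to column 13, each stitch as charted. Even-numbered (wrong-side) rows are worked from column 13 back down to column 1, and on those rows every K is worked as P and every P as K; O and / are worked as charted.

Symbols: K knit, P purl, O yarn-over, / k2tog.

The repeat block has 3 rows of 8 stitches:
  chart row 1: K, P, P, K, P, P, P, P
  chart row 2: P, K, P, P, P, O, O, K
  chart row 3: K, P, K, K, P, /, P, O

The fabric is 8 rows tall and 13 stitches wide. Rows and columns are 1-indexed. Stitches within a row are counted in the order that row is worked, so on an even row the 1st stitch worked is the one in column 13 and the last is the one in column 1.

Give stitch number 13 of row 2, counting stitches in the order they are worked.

Row 2 uses chart row ((2-1) mod 3)+1 = 2. Row 2 is even, so WS.
Chart row 2 tiled across columns 1-13: P K P P P O O K P K P P P
WS: work from column 13 back to column 1 (reverse the tiled row), swapping K<->P (O and / unchanged).
Row 2 as worked: K K K P K P O O K K K P K
Counting 13 along the worked row gives K.

== STITCH ==
K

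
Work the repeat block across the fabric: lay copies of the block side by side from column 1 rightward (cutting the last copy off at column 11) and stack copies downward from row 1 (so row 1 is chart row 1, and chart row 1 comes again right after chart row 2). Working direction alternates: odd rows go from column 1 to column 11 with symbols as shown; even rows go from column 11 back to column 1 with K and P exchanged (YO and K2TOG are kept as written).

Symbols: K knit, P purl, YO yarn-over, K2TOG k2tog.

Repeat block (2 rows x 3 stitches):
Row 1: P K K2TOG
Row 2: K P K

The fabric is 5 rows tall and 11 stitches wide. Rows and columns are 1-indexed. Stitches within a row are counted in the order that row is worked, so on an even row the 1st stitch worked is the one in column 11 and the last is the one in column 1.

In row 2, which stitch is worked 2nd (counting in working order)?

Row 2: (2-1) mod 2 = 1, so use chart row 2. Even row -> WS.
Chart row 2 tiled across columns 1-11: K P K K P K K P K K P
WS row: flip the tiled sequence (start at column 11) and apply K<->P; YO and K2TOG stay.
Row 2 as worked: K P P K P P K P P K P
The 2nd stitch worked is P.

== STITCH ==
P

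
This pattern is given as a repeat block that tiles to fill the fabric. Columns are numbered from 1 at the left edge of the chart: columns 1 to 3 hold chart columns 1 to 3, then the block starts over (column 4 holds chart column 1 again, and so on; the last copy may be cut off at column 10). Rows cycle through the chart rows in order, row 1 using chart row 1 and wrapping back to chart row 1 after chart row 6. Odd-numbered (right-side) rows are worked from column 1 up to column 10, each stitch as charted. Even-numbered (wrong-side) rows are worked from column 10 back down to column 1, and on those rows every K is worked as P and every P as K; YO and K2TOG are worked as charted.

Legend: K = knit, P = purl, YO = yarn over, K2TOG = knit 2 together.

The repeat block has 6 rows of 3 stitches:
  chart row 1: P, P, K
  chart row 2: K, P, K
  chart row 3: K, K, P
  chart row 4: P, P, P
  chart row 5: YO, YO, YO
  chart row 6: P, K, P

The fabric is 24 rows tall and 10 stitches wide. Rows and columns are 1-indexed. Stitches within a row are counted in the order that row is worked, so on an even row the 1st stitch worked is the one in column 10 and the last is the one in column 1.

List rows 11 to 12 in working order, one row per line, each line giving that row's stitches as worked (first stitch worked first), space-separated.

Row 11: chart row 5, RS - tile across columns 1-10 and work as-is.
Row 12: chart row 6, WS - tiled (columns 1-10): P K P P K P P K P P; work from column 10 back to 1 with K<->P swapped.

Rows as worked:
YO YO YO YO YO YO YO YO YO YO
K K P K K P K K P K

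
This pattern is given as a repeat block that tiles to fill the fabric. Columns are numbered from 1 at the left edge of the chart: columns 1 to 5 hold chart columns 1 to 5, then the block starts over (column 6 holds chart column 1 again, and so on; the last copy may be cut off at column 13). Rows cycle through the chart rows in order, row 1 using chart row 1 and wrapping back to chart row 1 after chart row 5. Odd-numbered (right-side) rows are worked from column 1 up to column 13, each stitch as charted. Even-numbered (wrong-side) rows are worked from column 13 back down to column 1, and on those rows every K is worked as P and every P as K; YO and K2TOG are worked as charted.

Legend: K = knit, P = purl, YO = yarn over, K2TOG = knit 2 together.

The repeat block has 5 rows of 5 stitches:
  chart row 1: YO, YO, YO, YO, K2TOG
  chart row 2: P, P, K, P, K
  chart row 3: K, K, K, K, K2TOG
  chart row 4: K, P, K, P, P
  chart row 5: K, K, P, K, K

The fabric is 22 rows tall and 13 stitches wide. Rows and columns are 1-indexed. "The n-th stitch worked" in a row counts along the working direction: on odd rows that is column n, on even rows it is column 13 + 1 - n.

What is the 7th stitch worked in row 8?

Result:
P

Derivation:
Row 8 uses chart row ((8-1) mod 5)+1 = 3. Row 8 is even, so WS.
Chart row 3 tiled across columns 1-13: K K K K K2TOG K K K K K2TOG K K K
WS row: flip the tiled sequence (start at column 13) and apply K<->P; YO and K2TOG stay.
Row 8 as worked: P P P K2TOG P P P P K2TOG P P P P
Counting 7 along the worked row gives P.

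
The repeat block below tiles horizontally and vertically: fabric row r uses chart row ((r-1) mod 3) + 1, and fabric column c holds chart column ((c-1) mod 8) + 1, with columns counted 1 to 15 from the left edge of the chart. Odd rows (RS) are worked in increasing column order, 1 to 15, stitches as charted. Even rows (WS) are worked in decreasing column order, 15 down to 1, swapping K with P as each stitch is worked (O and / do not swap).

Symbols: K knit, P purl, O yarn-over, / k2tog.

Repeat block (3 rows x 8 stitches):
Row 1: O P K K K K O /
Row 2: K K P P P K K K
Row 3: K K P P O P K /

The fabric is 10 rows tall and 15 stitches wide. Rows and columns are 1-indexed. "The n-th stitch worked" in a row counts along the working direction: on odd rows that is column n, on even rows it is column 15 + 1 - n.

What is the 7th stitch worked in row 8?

Row 8: (8-1) mod 3 = 1, so use chart row 2. Even row -> WS.
Chart row 2 tiled across columns 1-15: K K P P P K K K K K P P P K K
WS: work from column 15 back to column 1 (reverse the tiled row), swapping K<->P (O and / unchanged).
Row 8 as worked: P P K K K P P P P P K K K P P
Stitch 7 in working order -> P

Stitch:
P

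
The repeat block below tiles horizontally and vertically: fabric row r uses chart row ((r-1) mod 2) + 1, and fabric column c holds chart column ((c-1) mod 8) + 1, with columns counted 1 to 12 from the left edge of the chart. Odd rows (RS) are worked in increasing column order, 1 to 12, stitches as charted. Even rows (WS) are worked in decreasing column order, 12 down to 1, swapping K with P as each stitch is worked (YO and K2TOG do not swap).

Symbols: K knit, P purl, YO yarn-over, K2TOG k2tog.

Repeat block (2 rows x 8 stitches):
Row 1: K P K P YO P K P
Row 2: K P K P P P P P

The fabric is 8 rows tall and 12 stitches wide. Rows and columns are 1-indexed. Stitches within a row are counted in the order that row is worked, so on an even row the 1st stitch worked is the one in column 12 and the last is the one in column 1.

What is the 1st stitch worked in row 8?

Result:
K

Derivation:
Row 8: (8-1) mod 2 = 1, so use chart row 2. Even row -> WS.
Chart row 2 tiled across columns 1-12: K P K P P P P P K P K P
WS row: flip the tiled sequence (start at column 12) and apply K<->P; YO and K2TOG stay.
Row 8 as worked: K P K P K K K K K P K P
Stitch 1 in working order -> K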